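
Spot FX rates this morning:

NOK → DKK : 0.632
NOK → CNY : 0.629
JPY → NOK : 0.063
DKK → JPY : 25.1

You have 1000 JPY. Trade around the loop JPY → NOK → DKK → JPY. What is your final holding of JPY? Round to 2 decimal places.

999.38

1000 JPY × 0.063 = 63 NOK
63 NOK × 0.632 = 39.816 DKK
39.816 DKK × 25.1 = 999.3816 JPY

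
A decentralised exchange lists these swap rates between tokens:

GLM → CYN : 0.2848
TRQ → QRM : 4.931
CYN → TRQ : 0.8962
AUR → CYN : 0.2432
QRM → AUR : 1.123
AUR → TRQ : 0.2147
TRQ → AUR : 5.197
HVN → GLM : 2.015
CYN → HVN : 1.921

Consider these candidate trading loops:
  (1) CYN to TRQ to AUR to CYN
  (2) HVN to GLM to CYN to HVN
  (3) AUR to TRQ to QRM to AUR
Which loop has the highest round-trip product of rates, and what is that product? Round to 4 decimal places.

(1) 0.8962 × 5.197 × 0.2432 = 1.13272
(2) 2.015 × 0.2848 × 1.921 = 1.10241
(3) 0.2147 × 4.931 × 1.123 = 1.18890
Highest is cycle (3) at 1.1889 (>1, arbitrage).

1.1889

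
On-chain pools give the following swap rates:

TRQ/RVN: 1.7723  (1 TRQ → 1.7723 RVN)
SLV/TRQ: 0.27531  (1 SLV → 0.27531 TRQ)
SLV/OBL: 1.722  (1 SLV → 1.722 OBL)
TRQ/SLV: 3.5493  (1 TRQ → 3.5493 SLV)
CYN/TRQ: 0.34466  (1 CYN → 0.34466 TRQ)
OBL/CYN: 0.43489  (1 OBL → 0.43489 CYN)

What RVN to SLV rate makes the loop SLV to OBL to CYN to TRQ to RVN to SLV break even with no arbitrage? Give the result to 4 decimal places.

Known legs of the cycle: 1.722 × 0.43489 × 0.34466 × 1.7723 = 0.45744690095957244
For no arbitrage the full-cycle product must be 1, so the missing rate is 1 / 0.45744690095957244 ≈ 2.186046.

2.1860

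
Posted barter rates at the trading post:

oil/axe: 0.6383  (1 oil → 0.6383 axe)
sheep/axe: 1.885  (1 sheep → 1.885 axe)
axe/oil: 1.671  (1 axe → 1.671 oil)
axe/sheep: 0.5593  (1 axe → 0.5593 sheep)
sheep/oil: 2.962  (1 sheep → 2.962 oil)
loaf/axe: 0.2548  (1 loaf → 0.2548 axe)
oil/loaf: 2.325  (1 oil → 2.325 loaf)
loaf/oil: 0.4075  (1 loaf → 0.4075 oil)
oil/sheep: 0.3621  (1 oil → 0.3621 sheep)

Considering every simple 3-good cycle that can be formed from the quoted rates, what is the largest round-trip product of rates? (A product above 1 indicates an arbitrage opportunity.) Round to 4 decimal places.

1.1406

sheep→axe→oil→sheep: 1.885 × 1.671 × 0.3621 = 1.14056
sheep→oil→axe→sheep: 2.962 × 0.6383 × 0.5593 = 1.05744
loaf→axe→oil→loaf: 0.2548 × 1.671 × 2.325 = 0.98992
Maximum is sheep→axe→oil→sheep at 1.1406; arbitrage exists.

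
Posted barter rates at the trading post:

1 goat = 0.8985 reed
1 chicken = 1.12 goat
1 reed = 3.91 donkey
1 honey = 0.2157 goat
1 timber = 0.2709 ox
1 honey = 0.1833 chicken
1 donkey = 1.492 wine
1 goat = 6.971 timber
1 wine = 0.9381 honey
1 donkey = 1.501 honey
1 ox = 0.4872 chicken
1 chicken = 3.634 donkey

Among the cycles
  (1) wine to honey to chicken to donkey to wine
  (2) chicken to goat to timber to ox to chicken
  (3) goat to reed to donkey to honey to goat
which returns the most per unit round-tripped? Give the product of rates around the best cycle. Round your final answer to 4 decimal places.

1.1374

(1) 0.9381 × 0.1833 × 3.634 × 1.492 = 0.93232
(2) 1.12 × 6.971 × 0.2709 × 0.4872 = 1.03046
(3) 0.8985 × 3.91 × 1.501 × 0.2157 = 1.13743
Highest is cycle (3) at 1.1374 (>1, arbitrage).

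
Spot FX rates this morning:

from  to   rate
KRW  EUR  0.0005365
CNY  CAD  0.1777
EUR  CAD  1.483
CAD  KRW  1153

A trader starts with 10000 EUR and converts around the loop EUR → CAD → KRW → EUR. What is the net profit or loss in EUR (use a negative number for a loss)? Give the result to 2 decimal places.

10000 EUR × 1.483 = 14830 CAD
14830 CAD × 1153 = 17098990 KRW
17098990 KRW × 0.0005365 = 9173.608135 EUR
Net change: 9173.608135 − 10000 = -826.391865 EUR

-826.39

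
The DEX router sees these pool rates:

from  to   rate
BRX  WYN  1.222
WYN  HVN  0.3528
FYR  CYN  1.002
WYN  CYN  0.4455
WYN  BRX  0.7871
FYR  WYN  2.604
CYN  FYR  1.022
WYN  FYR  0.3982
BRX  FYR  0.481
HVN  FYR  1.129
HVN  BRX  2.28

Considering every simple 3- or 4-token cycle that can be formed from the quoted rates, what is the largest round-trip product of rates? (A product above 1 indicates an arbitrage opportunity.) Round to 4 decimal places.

WYN→CYN→FYR→WYN: 0.4455 × 1.022 × 2.604 = 1.18560
HVN→FYR→WYN→HVN: 1.129 × 2.604 × 0.3528 = 1.03720
HVN→BRX→FYR→WYN→HVN: 2.28 × 0.481 × 2.604 × 0.3528 = 1.00751
WYN→BRX→FYR→WYN: 0.7871 × 0.481 × 2.604 = 0.98586
HVN→BRX→WYN→HVN: 2.28 × 1.222 × 0.3528 = 0.98296
Maximum is WYN→CYN→FYR→WYN at 1.1856; arbitrage exists.

1.1856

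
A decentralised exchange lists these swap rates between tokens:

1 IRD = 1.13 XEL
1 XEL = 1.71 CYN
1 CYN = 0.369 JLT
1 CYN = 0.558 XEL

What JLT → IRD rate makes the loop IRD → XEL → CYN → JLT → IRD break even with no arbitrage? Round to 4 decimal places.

1.4025

Known legs of the cycle: 1.13 × 1.71 × 0.369 = 0.7130187
For no arbitrage the full-cycle product must be 1, so the missing rate is 1 / 0.7130187 ≈ 1.402488.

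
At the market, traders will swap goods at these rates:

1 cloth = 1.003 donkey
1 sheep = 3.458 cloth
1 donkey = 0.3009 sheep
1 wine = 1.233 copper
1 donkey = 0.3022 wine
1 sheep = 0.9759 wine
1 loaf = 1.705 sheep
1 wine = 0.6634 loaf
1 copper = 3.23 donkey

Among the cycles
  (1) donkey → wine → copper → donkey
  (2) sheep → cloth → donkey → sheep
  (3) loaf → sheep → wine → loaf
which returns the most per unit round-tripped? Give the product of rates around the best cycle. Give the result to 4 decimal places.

1.2035

(1) 0.3022 × 1.233 × 3.23 = 1.20354
(2) 3.458 × 1.003 × 0.3009 = 1.04363
(3) 1.705 × 0.9759 × 0.6634 = 1.10384
Highest is cycle (1) at 1.2035 (>1, arbitrage).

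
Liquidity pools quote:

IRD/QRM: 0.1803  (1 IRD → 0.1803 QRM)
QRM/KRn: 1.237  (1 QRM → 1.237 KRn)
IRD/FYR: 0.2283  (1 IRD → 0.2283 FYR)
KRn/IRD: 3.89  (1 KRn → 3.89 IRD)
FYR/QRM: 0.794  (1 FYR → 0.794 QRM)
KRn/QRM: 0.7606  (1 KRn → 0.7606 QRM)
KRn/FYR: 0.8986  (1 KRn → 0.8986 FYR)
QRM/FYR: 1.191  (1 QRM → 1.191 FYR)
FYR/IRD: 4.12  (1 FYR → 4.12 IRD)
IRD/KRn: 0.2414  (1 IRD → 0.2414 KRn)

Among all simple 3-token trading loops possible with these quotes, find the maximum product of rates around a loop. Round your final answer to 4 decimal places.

0.8937

KRn→FYR→IRD→KRn: 0.8986 × 4.12 × 0.2414 = 0.89372
QRM→FYR→IRD→QRM: 1.191 × 4.12 × 0.1803 = 0.88472
KRn→FYR→QRM→KRn: 0.8986 × 0.794 × 1.237 = 0.88259
KRn→IRD→QRM→KRn: 3.89 × 0.1803 × 1.237 = 0.86759
Maximum is KRn→FYR→IRD→KRn at 0.8937; no arbitrage — every cycle loses value.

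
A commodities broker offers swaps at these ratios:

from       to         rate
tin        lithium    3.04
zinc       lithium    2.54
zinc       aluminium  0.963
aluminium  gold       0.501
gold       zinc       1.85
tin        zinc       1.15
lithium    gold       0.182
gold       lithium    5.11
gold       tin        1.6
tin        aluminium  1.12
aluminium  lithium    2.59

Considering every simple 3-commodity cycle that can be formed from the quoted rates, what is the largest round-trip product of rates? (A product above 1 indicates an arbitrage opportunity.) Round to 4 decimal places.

0.8978

aluminium→gold→tin→aluminium: 0.501 × 1.6 × 1.12 = 0.89779
aluminium→gold→zinc→aluminium: 0.501 × 1.85 × 0.963 = 0.89256
gold→tin→lithium→gold: 1.6 × 3.04 × 0.182 = 0.88525
gold→zinc→lithium→gold: 1.85 × 2.54 × 0.182 = 0.85522
Maximum is aluminium→gold→tin→aluminium at 0.8978; no arbitrage — every cycle loses value.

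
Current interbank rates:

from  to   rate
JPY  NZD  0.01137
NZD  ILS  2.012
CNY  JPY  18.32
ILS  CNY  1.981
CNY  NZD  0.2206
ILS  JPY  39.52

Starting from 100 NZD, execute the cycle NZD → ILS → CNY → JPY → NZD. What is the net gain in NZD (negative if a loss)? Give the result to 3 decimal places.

100 NZD × 2.012 = 201.2 ILS
201.2 ILS × 1.981 = 398.5772 CNY
398.5772 CNY × 18.32 = 7301.934304 JPY
7301.934304 JPY × 0.01137 = 83.02299303648 NZD
Net change: 83.02299303648 − 100 = -16.97700696352 NZD

-16.977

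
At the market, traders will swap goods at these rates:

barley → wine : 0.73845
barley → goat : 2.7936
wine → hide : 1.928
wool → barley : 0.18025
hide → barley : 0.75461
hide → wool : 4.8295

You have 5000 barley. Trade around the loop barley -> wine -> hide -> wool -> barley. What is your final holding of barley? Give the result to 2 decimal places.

5000 barley × 0.73845 = 3692.25 wine
3692.25 wine × 1.928 = 7118.658 hide
7118.658 hide × 4.8295 = 34379.558811 wool
34379.558811 wool × 0.18025 = 6196.91547568275 barley

6196.92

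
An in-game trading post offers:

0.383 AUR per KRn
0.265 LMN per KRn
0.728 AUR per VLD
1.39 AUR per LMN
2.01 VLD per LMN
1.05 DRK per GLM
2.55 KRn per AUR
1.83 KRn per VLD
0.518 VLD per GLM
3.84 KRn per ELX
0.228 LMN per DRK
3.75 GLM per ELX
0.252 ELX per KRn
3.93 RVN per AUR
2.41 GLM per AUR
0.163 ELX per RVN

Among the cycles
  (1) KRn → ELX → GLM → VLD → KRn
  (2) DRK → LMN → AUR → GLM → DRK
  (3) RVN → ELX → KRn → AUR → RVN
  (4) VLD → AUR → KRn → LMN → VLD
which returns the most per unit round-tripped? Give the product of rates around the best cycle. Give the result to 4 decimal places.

(1) 0.252 × 3.75 × 0.518 × 1.83 = 0.89580
(2) 0.228 × 1.39 × 2.41 × 1.05 = 0.80197
(3) 0.163 × 3.84 × 0.383 × 3.93 = 0.94213
(4) 0.728 × 2.55 × 0.265 × 2.01 = 0.98881
Highest is cycle (4) at 0.9888 (≤1, no arbitrage).

0.9888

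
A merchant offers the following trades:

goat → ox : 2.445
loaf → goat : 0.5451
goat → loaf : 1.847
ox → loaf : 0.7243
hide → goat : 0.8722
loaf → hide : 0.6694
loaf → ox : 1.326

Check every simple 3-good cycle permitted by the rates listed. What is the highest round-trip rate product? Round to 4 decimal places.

1.0784

loaf→hide→goat→loaf: 0.6694 × 0.8722 × 1.847 = 1.07837
loaf→goat→ox→loaf: 0.5451 × 2.445 × 0.7243 = 0.96532
Maximum is loaf→hide→goat→loaf at 1.0784; arbitrage exists.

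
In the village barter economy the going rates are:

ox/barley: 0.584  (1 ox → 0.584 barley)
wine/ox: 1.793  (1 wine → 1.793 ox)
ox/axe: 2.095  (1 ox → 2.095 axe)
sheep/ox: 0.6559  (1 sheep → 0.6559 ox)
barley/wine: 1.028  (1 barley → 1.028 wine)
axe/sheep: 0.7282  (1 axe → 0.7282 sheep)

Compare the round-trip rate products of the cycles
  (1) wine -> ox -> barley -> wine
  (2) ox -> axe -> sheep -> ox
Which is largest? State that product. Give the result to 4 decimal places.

(1) 1.793 × 0.584 × 1.028 = 1.07643
(2) 2.095 × 0.7282 × 0.6559 = 1.00063
Highest is cycle (1) at 1.0764 (>1, arbitrage).

1.0764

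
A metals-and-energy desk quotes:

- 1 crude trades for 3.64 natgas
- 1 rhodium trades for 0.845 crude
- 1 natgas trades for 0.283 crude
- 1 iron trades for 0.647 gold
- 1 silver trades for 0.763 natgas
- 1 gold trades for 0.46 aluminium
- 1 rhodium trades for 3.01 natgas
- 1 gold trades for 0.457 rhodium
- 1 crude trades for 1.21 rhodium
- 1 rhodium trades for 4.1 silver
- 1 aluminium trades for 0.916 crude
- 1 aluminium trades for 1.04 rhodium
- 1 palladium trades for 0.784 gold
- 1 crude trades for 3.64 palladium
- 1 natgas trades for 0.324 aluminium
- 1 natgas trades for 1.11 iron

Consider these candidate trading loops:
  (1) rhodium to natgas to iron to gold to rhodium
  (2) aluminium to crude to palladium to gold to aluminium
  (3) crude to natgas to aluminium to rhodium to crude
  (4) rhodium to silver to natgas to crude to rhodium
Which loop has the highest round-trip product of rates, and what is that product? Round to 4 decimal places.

1.2025

(1) 3.01 × 1.11 × 0.647 × 0.457 = 0.98789
(2) 0.916 × 3.64 × 0.784 × 0.46 = 1.20246
(3) 3.64 × 0.324 × 1.04 × 0.845 = 1.03642
(4) 4.1 × 0.763 × 0.283 × 1.21 = 1.07122
Highest is cycle (2) at 1.2025 (>1, arbitrage).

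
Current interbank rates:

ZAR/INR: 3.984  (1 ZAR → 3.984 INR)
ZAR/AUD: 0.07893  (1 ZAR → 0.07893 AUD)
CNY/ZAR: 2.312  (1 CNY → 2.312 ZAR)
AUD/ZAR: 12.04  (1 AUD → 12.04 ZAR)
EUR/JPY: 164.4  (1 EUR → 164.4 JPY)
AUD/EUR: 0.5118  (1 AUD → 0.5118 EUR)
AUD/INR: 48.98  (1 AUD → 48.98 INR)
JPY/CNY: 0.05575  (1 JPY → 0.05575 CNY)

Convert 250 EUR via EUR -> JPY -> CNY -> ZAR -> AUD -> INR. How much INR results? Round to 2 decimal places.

250 EUR × 164.4 = 41100 JPY
41100 JPY × 0.05575 = 2291.325 CNY
2291.325 CNY × 2.312 = 5297.5434 ZAR
5297.5434 ZAR × 0.07893 = 418.135100562 AUD
418.135100562 AUD × 48.98 = 20480.25722552676 INR

20480.26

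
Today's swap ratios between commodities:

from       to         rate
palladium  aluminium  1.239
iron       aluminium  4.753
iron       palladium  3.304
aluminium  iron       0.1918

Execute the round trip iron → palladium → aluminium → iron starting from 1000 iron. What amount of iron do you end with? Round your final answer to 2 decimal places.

1000 iron × 3.304 = 3304 palladium
3304 palladium × 1.239 = 4093.656 aluminium
4093.656 aluminium × 0.1918 = 785.1632208 iron

785.16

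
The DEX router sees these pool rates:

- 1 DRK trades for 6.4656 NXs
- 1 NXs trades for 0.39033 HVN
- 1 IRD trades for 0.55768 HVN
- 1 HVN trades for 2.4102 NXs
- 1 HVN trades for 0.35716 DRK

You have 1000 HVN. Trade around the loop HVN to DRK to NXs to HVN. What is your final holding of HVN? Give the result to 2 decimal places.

901.37

1000 HVN × 0.35716 = 357.16 DRK
357.16 DRK × 6.4656 = 2309.253696 NXs
2309.253696 NXs × 0.39033 = 901.37099515968 HVN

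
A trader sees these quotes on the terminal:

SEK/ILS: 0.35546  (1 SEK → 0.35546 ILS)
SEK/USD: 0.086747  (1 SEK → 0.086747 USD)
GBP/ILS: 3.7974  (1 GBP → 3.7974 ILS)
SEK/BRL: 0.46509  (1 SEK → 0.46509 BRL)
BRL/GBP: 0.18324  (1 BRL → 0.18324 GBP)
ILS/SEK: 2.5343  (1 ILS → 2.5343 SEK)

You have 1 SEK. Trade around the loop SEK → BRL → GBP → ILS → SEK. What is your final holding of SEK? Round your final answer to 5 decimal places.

0.82017

1 SEK × 0.46509 = 0.46509 BRL
0.46509 BRL × 0.18324 = 0.0852230916 GBP
0.0852230916 GBP × 3.7974 = 0.32362616804184 ILS
0.32362616804184 ILS × 2.5343 = 0.820165797668435112 SEK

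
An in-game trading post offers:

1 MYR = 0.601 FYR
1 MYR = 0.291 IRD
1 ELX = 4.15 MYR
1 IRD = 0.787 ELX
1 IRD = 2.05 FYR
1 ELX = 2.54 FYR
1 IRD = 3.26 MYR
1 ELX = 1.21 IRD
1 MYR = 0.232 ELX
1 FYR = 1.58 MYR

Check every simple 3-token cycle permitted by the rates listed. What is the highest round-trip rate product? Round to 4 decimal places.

0.9504

IRD→ELX→MYR→IRD: 0.787 × 4.15 × 0.291 = 0.95042
IRD→FYR→MYR→IRD: 2.05 × 1.58 × 0.291 = 0.94255
MYR→ELX→FYR→MYR: 0.232 × 2.54 × 1.58 = 0.93106
IRD→MYR→ELX→IRD: 3.26 × 0.232 × 1.21 = 0.91515
Maximum is IRD→ELX→MYR→IRD at 0.9504; no arbitrage — every cycle loses value.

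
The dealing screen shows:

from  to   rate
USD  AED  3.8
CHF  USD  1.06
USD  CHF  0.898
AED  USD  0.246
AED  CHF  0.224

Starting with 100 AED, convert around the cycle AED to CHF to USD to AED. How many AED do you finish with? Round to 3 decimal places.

90.227

100 AED × 0.224 = 22.4 CHF
22.4 CHF × 1.06 = 23.744 USD
23.744 USD × 3.8 = 90.2272 AED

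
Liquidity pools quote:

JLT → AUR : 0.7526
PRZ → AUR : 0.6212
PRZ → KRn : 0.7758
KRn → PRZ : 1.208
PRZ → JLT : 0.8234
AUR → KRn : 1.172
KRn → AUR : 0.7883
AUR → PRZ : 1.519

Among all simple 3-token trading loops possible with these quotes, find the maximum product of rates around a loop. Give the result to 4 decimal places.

AUR→PRZ→JLT→AUR: 1.519 × 0.8234 × 0.7526 = 0.94131
AUR→PRZ→KRn→AUR: 1.519 × 0.7758 × 0.7883 = 0.92896
AUR→KRn→PRZ→AUR: 1.172 × 1.208 × 0.6212 = 0.87948
Maximum is AUR→PRZ→JLT→AUR at 0.9413; no arbitrage — every cycle loses value.

0.9413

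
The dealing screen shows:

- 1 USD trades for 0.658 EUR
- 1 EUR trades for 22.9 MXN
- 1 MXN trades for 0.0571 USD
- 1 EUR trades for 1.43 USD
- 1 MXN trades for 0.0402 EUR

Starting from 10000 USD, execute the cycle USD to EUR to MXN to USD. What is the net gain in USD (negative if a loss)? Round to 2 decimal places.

10000 USD × 0.658 = 6580 EUR
6580 EUR × 22.9 = 150682 MXN
150682 MXN × 0.0571 = 8603.9422 USD
Net change: 8603.9422 − 10000 = -1396.0578 USD

-1396.06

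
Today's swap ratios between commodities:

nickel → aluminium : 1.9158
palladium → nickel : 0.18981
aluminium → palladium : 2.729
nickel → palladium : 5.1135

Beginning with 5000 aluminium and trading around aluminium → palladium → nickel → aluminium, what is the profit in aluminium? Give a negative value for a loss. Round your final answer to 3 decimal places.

-38.160

5000 aluminium × 2.729 = 13645 palladium
13645 palladium × 0.18981 = 2589.95745 nickel
2589.95745 nickel × 1.9158 = 4961.84048271 aluminium
Net change: 4961.84048271 − 5000 = -38.15951729 aluminium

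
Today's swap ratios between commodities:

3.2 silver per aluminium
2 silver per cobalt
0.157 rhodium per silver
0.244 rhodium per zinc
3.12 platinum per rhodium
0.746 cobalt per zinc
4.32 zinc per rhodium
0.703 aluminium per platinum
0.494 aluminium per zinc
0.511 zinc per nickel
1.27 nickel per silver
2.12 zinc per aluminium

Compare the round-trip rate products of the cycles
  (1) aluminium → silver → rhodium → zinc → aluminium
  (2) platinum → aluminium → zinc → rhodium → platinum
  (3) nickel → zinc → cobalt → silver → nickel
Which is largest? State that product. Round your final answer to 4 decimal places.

1.1346

(1) 3.2 × 0.157 × 4.32 × 0.494 = 1.07216
(2) 0.703 × 2.12 × 0.244 × 3.12 = 1.13458
(3) 0.511 × 0.746 × 2 × 1.27 = 0.96826
Highest is cycle (2) at 1.1346 (>1, arbitrage).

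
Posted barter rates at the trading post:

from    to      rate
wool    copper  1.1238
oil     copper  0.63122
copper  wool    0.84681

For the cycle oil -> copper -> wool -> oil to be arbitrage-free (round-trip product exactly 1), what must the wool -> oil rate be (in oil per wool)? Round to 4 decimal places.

Known legs of the cycle: 0.63122 × 0.84681 = 0.5345234082
For no arbitrage the full-cycle product must be 1, so the missing rate is 1 / 0.5345234082 ≈ 1.870825.

1.8708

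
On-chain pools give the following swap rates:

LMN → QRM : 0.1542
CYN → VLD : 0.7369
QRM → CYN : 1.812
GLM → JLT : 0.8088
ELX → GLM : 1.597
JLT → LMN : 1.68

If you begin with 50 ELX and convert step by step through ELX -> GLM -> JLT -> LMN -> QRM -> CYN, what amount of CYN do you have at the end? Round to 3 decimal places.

30.316

50 ELX × 1.597 = 79.85 GLM
79.85 GLM × 0.8088 = 64.58268 JLT
64.58268 JLT × 1.68 = 108.4989024 LMN
108.4989024 LMN × 0.1542 = 16.73053075008 QRM
16.73053075008 QRM × 1.812 = 30.31572171914496 CYN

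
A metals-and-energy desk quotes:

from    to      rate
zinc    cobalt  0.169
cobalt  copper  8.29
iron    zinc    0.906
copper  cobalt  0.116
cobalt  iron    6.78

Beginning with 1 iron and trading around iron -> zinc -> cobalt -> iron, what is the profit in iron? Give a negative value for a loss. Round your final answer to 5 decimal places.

1 iron × 0.906 = 0.906 zinc
0.906 zinc × 0.169 = 0.153114 cobalt
0.153114 cobalt × 6.78 = 1.03811292 iron
Net change: 1.03811292 − 1 = 0.03811292 iron

0.03811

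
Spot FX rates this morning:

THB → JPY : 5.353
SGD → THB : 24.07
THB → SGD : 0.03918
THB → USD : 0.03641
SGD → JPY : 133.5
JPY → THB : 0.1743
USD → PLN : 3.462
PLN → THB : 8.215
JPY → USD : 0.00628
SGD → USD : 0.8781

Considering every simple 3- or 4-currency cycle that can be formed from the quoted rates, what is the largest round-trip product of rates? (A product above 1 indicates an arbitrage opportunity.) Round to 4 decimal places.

1.0355

PLN→THB→USD→PLN: 8.215 × 0.03641 × 3.462 = 1.03551
SGD→USD→PLN→THB→SGD: 0.8781 × 3.462 × 8.215 × 0.03918 = 0.97846
PLN→THB→JPY→USD→PLN: 8.215 × 5.353 × 0.00628 × 3.462 = 0.95607
SGD→JPY→THB→SGD: 133.5 × 0.1743 × 0.03918 = 0.91168
Maximum is PLN→THB→USD→PLN at 1.0355; arbitrage exists.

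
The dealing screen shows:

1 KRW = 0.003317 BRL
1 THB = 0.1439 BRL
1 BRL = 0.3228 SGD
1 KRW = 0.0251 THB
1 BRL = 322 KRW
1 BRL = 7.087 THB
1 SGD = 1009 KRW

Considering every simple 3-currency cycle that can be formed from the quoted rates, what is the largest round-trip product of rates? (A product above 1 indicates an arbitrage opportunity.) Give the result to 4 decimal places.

KRW→THB→BRL→KRW: 0.0251 × 0.1439 × 322 = 1.16303
SGD→KRW→BRL→SGD: 1009 × 0.003317 × 0.3228 = 1.08036
Maximum is KRW→THB→BRL→KRW at 1.1630; arbitrage exists.

1.1630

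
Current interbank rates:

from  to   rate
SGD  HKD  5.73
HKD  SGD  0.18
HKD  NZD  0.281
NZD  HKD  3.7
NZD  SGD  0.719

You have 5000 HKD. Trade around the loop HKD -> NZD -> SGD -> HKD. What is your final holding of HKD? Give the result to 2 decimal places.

5788.42

5000 HKD × 0.281 = 1405 NZD
1405 NZD × 0.719 = 1010.195 SGD
1010.195 SGD × 5.73 = 5788.41735 HKD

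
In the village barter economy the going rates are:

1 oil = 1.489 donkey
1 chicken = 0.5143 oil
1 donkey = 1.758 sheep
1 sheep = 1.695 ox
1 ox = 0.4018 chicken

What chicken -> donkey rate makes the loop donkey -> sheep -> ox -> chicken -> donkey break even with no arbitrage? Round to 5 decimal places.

Known legs of the cycle: 1.758 × 1.695 × 0.4018 = 1.197287658
For no arbitrage the full-cycle product must be 1, so the missing rate is 1 / 1.197287658 ≈ 0.8352212.

0.83522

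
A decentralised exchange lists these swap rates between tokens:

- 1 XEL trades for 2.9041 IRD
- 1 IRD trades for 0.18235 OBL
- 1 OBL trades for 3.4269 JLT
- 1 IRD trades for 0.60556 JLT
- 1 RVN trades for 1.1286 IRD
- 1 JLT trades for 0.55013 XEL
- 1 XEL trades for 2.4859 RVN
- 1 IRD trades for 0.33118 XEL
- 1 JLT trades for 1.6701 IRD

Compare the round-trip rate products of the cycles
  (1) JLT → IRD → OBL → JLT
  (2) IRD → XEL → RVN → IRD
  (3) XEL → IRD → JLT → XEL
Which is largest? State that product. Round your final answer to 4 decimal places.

1.0436

(1) 1.6701 × 0.18235 × 3.4269 = 1.04364
(2) 0.33118 × 2.4859 × 1.1286 = 0.92915
(3) 2.9041 × 0.60556 × 0.55013 = 0.96746
Highest is cycle (1) at 1.0436 (>1, arbitrage).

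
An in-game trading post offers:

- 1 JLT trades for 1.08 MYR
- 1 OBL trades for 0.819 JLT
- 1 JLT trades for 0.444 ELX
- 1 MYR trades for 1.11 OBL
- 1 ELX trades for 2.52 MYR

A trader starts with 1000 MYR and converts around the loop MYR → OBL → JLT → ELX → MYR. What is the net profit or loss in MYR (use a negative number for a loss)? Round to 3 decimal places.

17.163

1000 MYR × 1.11 = 1110 OBL
1110 OBL × 0.819 = 909.09 JLT
909.09 JLT × 0.444 = 403.63596 ELX
403.63596 ELX × 2.52 = 1017.1626192 MYR
Net change: 1017.1626192 − 1000 = 17.1626192 MYR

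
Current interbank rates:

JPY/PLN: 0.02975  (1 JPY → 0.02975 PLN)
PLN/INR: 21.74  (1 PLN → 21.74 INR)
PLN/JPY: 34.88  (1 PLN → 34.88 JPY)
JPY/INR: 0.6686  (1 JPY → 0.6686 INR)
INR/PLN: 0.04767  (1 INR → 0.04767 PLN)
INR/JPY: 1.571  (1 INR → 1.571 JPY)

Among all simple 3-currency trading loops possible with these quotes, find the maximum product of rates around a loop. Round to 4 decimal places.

1.1117

INR→PLN→JPY→INR: 0.04767 × 34.88 × 0.6686 = 1.11170
INR→JPY→PLN→INR: 1.571 × 0.02975 × 21.74 = 1.01607
Maximum is INR→PLN→JPY→INR at 1.1117; arbitrage exists.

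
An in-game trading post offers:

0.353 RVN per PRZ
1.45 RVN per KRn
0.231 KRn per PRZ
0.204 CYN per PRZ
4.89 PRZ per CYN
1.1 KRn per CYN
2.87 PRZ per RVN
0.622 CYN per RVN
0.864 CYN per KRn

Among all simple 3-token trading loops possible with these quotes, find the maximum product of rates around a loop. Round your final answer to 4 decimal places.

1.0737

CYN→PRZ→RVN→CYN: 4.89 × 0.353 × 0.622 = 1.07368
CYN→KRn→RVN→CYN: 1.1 × 1.45 × 0.622 = 0.99209
CYN→PRZ→KRn→CYN: 4.89 × 0.231 × 0.864 = 0.97597
PRZ→KRn→RVN→PRZ: 0.231 × 1.45 × 2.87 = 0.96131
Maximum is CYN→PRZ→RVN→CYN at 1.0737; arbitrage exists.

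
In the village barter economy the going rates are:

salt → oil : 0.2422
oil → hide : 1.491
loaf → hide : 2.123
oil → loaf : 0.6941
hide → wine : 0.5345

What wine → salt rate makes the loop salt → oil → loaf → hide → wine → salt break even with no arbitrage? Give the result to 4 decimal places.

5.2421

Known legs of the cycle: 0.2422 × 0.6941 × 2.123 × 0.5345 = 0.19076288722337
For no arbitrage the full-cycle product must be 1, so the missing rate is 1 / 0.19076288722337 ≈ 5.242110.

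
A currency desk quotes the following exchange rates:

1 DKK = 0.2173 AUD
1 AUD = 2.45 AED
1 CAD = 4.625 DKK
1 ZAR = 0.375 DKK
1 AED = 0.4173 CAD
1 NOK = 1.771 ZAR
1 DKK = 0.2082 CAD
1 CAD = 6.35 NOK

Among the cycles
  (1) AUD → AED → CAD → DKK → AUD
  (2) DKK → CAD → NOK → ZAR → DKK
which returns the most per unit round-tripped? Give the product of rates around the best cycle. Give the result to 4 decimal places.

(1) 2.45 × 0.4173 × 4.625 × 0.2173 = 1.02751
(2) 0.2082 × 6.35 × 1.771 × 0.375 = 0.87802
Highest is cycle (1) at 1.0275 (>1, arbitrage).

1.0275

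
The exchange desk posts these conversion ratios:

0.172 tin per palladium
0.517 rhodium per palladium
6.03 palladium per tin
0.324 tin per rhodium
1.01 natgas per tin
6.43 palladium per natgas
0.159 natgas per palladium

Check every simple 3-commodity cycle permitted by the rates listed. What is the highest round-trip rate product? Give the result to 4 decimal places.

natgas→palladium→tin→natgas: 6.43 × 0.172 × 1.01 = 1.11702
rhodium→tin→palladium→rhodium: 0.324 × 6.03 × 0.517 = 1.01007
Maximum is natgas→palladium→tin→natgas at 1.1170; arbitrage exists.

1.1170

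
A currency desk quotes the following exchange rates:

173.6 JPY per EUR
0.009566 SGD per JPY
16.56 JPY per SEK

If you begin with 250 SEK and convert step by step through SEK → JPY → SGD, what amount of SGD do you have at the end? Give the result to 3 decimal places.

250 SEK × 16.56 = 4140 JPY
4140 JPY × 0.009566 = 39.60324 SGD

39.603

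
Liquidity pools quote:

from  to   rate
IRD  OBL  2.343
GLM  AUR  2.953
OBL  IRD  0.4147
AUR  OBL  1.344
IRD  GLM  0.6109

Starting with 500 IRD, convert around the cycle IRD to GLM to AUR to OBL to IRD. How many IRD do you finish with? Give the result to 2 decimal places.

502.73

500 IRD × 0.6109 = 305.45 GLM
305.45 GLM × 2.953 = 901.99385 AUR
901.99385 AUR × 1.344 = 1212.2797344 OBL
1212.2797344 OBL × 0.4147 = 502.73240585568 IRD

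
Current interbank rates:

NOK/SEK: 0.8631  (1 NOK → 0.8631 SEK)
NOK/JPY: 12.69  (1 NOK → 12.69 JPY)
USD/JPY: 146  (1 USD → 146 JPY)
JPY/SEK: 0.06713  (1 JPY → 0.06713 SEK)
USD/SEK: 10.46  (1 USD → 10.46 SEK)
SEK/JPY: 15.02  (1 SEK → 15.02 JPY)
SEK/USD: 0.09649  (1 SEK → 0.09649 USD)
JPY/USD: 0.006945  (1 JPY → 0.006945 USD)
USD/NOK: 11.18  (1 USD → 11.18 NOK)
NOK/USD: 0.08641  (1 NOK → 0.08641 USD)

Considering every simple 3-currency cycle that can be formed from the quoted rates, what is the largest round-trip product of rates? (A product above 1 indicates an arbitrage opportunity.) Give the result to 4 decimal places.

1.0911

SEK→JPY→USD→SEK: 15.02 × 0.006945 × 10.46 = 1.09112
NOK→JPY→USD→NOK: 12.69 × 0.006945 × 11.18 = 0.98532
SEK→USD→JPY→SEK: 0.09649 × 146 × 0.06713 = 0.94570
SEK→USD→NOK→SEK: 0.09649 × 11.18 × 0.8631 = 0.93108
Maximum is SEK→JPY→USD→SEK at 1.0911; arbitrage exists.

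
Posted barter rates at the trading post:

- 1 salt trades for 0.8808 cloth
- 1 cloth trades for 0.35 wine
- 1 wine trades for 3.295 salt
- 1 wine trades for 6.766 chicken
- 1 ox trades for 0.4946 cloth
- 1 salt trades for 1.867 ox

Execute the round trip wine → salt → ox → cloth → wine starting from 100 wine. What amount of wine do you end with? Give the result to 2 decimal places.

106.49

100 wine × 3.295 = 329.5 salt
329.5 salt × 1.867 = 615.1765 ox
615.1765 ox × 0.4946 = 304.2662969 cloth
304.2662969 cloth × 0.35 = 106.493203915 wine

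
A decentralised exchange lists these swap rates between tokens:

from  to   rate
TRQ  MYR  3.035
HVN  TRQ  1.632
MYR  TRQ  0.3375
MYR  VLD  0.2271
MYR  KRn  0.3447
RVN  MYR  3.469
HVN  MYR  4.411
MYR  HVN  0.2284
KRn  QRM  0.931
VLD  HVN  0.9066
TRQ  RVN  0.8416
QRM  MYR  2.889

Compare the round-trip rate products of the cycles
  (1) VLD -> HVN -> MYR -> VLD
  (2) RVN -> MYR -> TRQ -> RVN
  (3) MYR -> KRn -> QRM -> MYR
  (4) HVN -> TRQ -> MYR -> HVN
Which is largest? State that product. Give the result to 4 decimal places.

(1) 0.9066 × 4.411 × 0.2271 = 0.90818
(2) 3.469 × 0.3375 × 0.8416 = 0.98533
(3) 0.3447 × 0.931 × 2.889 = 0.92713
(4) 1.632 × 3.035 × 0.2284 = 1.13129
Highest is cycle (4) at 1.1313 (>1, arbitrage).

1.1313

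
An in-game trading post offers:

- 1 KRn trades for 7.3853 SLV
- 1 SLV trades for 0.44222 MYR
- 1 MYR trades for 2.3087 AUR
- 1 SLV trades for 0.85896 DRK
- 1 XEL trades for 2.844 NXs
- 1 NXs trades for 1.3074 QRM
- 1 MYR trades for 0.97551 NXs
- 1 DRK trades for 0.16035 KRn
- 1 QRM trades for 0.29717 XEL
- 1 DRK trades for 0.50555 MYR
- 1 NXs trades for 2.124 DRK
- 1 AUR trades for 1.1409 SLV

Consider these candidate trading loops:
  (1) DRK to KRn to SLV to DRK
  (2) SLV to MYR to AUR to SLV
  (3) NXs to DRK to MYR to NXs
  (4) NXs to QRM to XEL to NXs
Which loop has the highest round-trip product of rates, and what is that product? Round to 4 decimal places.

1.1648

(1) 0.16035 × 7.3853 × 0.85896 = 1.01721
(2) 0.44222 × 2.3087 × 1.1409 = 1.16481
(3) 2.124 × 0.50555 × 0.97551 = 1.04749
(4) 1.3074 × 0.29717 × 2.844 = 1.10495
Highest is cycle (2) at 1.1648 (>1, arbitrage).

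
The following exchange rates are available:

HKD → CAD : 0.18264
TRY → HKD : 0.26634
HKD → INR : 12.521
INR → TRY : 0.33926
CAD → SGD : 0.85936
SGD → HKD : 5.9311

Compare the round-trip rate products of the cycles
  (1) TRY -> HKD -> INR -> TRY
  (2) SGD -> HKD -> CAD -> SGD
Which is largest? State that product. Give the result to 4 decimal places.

1.1314

(1) 0.26634 × 12.521 × 0.33926 = 1.13138
(2) 5.9311 × 0.18264 × 0.85936 = 0.93091
Highest is cycle (1) at 1.1314 (>1, arbitrage).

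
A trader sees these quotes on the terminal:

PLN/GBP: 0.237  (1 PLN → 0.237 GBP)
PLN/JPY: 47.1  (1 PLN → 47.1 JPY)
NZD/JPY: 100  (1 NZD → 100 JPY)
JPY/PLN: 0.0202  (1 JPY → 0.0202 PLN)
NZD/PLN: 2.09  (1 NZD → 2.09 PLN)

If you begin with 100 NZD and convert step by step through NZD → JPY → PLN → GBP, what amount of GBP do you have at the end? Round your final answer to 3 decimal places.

100 NZD × 100 = 10000 JPY
10000 JPY × 0.0202 = 202 PLN
202 PLN × 0.237 = 47.874 GBP

47.874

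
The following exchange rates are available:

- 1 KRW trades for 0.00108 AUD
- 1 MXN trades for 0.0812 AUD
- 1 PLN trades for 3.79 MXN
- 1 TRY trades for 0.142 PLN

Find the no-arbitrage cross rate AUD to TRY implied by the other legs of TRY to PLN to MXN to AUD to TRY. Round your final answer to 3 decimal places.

22.883

Known legs of the cycle: 0.142 × 3.79 × 0.0812 = 0.043700216
For no arbitrage the full-cycle product must be 1, so the missing rate is 1 / 0.043700216 ≈ 22.88318.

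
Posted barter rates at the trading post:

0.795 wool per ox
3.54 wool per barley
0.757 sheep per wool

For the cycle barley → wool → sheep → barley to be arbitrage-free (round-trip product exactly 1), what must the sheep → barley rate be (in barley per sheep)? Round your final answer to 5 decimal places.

Known legs of the cycle: 3.54 × 0.757 = 2.67978
For no arbitrage the full-cycle product must be 1, so the missing rate is 1 / 2.67978 ≈ 0.3731650.

0.37316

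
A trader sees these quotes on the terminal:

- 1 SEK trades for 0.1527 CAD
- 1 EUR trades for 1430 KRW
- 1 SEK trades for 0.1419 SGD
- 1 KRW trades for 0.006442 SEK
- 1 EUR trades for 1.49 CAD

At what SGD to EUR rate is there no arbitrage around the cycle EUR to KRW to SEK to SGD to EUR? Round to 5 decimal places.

Known legs of the cycle: 1430 × 0.006442 × 0.1419 = 1.307191314
For no arbitrage the full-cycle product must be 1, so the missing rate is 1 / 1.307191314 ≈ 0.7649990.

0.76500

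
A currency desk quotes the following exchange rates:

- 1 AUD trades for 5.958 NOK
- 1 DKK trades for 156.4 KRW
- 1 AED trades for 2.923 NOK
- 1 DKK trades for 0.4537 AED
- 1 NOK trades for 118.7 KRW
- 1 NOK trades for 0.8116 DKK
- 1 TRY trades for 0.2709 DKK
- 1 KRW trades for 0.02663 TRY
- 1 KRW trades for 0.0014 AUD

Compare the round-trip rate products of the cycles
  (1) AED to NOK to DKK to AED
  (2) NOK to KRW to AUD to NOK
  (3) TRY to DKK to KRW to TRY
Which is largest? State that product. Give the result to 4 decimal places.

(1) 2.923 × 0.8116 × 0.4537 = 1.07632
(2) 118.7 × 0.0014 × 5.958 = 0.99010
(3) 0.2709 × 156.4 × 0.02663 = 1.12828
Highest is cycle (3) at 1.1283 (>1, arbitrage).

1.1283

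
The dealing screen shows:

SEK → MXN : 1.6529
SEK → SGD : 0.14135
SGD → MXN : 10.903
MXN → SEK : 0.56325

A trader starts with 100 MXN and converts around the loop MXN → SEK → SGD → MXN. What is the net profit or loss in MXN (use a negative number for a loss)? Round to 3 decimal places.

100 MXN × 0.56325 = 56.325 SEK
56.325 SEK × 0.14135 = 7.96153875 SGD
7.96153875 SGD × 10.903 = 86.80465699125 MXN
Net change: 86.80465699125 − 100 = -13.19534300875 MXN

-13.195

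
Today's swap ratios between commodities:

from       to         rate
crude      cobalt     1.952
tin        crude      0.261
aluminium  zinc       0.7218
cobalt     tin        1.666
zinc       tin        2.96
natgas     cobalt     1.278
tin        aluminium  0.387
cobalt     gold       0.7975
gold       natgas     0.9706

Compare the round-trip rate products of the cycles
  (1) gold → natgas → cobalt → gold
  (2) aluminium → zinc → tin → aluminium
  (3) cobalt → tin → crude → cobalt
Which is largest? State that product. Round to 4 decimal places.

(1) 0.9706 × 1.278 × 0.7975 = 0.98924
(2) 0.7218 × 2.96 × 0.387 = 0.82684
(3) 1.666 × 0.261 × 1.952 = 0.84878
Highest is cycle (1) at 0.9892 (≤1, no arbitrage).

0.9892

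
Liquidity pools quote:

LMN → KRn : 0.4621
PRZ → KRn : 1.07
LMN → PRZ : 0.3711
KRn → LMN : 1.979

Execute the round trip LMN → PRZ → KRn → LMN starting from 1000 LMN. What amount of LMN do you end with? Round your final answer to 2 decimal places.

1000 LMN × 0.3711 = 371.1 PRZ
371.1 PRZ × 1.07 = 397.077 KRn
397.077 KRn × 1.979 = 785.815383 LMN

785.82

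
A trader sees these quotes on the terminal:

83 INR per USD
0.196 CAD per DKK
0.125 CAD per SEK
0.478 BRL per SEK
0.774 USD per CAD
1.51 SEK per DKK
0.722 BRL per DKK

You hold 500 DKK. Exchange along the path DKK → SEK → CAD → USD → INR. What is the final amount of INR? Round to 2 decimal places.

6062.84

500 DKK × 1.51 = 755 SEK
755 SEK × 0.125 = 94.375 CAD
94.375 CAD × 0.774 = 73.04625 USD
73.04625 USD × 83 = 6062.83875 INR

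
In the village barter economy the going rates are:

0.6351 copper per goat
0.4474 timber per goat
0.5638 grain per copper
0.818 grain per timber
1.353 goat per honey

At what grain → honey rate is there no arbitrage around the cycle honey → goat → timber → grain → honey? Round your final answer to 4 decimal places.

Known legs of the cycle: 1.353 × 0.4474 × 0.818 = 0.4951617396
For no arbitrage the full-cycle product must be 1, so the missing rate is 1 / 0.4951617396 ≈ 2.019542.

2.0195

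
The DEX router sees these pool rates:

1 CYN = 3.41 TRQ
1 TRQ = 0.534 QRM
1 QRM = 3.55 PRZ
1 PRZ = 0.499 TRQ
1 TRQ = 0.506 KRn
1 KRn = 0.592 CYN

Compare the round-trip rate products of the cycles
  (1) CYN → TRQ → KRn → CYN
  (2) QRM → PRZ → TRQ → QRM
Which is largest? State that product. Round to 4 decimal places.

1.0215

(1) 3.41 × 0.506 × 0.592 = 1.02147
(2) 3.55 × 0.499 × 0.534 = 0.94595
Highest is cycle (1) at 1.0215 (>1, arbitrage).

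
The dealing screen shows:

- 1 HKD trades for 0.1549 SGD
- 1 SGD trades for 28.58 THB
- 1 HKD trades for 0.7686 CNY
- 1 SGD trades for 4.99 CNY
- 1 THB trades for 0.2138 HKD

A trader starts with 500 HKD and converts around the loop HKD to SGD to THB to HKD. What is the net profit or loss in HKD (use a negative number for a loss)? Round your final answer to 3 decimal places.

-26.749

500 HKD × 0.1549 = 77.45 SGD
77.45 SGD × 28.58 = 2213.521 THB
2213.521 THB × 0.2138 = 473.2507898 HKD
Net change: 473.2507898 − 500 = -26.7492102 HKD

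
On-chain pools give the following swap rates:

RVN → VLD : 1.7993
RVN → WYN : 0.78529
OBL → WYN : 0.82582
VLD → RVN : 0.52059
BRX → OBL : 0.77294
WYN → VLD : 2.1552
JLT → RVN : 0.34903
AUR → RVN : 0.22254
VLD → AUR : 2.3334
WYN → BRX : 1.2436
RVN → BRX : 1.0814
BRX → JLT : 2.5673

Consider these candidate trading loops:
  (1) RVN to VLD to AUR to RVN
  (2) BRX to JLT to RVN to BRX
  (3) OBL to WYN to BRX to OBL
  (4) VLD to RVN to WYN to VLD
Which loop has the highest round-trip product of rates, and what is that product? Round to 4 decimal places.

(1) 1.7993 × 2.3334 × 0.22254 = 0.93433
(2) 2.5673 × 0.34903 × 1.0814 = 0.96900
(3) 0.82582 × 1.2436 × 0.77294 = 0.79380
(4) 0.52059 × 0.78529 × 2.1552 = 0.88108
Highest is cycle (2) at 0.9690 (≤1, no arbitrage).

0.9690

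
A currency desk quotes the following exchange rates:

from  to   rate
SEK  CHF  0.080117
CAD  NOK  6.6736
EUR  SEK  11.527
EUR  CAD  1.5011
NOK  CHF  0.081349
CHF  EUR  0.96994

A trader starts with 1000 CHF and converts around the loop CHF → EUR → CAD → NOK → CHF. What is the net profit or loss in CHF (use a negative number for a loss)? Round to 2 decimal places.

1000 CHF × 0.96994 = 969.94 EUR
969.94 EUR × 1.5011 = 1455.976934 CAD
1455.976934 CAD × 6.6736 = 9716.6076667424 NOK
9716.6076667424 NOK × 0.081349 = 790.4363170818274976 CHF
Net change: 790.4363170818274976 − 1000 = -209.5636829181725024 CHF

-209.56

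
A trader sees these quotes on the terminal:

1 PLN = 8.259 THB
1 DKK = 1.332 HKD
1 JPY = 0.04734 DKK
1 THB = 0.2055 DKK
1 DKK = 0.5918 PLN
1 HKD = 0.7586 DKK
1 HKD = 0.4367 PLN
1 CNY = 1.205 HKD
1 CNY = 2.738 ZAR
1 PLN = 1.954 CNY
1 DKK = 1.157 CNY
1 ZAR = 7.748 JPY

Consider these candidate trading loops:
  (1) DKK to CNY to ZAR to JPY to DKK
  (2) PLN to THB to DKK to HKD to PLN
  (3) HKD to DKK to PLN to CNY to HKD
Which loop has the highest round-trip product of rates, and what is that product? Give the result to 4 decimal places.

(1) 1.157 × 2.738 × 7.748 × 0.04734 = 1.16194
(2) 8.259 × 0.2055 × 1.332 × 0.4367 = 0.98725
(3) 0.7586 × 0.5918 × 1.954 × 1.205 = 1.05706
Highest is cycle (1) at 1.1619 (>1, arbitrage).

1.1619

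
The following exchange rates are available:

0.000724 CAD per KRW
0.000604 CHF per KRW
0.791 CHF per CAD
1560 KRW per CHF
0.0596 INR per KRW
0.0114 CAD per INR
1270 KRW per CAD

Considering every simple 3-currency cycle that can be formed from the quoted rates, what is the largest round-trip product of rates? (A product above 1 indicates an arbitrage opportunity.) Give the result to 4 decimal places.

0.8934

CAD→CHF→KRW→CAD: 0.791 × 1560 × 0.000724 = 0.89339
INR→CAD→KRW→INR: 0.0114 × 1270 × 0.0596 = 0.86289
Maximum is CAD→CHF→KRW→CAD at 0.8934; no arbitrage — every cycle loses value.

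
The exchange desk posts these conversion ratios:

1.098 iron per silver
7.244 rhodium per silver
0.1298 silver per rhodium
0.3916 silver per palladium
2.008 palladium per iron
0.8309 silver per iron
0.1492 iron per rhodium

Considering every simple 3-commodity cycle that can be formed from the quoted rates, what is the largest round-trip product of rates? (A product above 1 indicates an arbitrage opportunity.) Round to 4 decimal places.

iron→silver→rhodium→iron: 0.8309 × 7.244 × 0.1492 = 0.89804
iron→palladium→silver→iron: 2.008 × 0.3916 × 1.098 = 0.86339
Maximum is iron→silver→rhodium→iron at 0.8980; no arbitrage — every cycle loses value.

0.8980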